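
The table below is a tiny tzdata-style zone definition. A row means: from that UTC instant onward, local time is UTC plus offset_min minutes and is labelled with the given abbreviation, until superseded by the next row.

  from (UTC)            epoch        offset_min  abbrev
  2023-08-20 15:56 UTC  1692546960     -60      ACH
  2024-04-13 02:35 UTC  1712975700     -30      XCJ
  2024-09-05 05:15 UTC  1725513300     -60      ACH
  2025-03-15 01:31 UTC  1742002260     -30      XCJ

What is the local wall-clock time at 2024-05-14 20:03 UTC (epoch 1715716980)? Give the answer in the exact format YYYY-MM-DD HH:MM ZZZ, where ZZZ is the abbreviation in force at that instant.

2024-05-14 19:33 XCJ

Query: 2024-05-14 20:03 UTC
Rule 2/4 (XCJ, -00:30): 2024-04-13 02:35 UTC ≤ query < 2024-09-05 05:15 UTC
20·60 + 3 - 30 = 1173 min
1173 = 0·1440 + 1173; 1173 = 19·60 + 33 → 19:33, same day
→ 2024-05-14 19:33 XCJ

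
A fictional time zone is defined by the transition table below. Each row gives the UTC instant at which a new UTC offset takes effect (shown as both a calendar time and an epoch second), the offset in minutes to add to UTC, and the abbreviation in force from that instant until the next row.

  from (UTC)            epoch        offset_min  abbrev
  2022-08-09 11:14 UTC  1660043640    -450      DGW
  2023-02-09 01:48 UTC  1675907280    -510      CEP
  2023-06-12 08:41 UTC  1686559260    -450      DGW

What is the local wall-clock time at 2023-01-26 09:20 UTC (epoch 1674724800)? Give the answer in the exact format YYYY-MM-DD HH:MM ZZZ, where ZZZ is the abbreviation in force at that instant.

2023-01-26 01:50 DGW

Query: 2023-01-26 09:20 UTC
Rule 1/3 (DGW, -07:30): 2022-08-09 11:14 UTC ≤ query < 2023-02-09 01:48 UTC
9·60 + 20 - 450 = 110 min
110 = 0·1440 + 110; 110 = 1·60 + 50 → 01:50, same day
→ 2023-01-26 01:50 DGW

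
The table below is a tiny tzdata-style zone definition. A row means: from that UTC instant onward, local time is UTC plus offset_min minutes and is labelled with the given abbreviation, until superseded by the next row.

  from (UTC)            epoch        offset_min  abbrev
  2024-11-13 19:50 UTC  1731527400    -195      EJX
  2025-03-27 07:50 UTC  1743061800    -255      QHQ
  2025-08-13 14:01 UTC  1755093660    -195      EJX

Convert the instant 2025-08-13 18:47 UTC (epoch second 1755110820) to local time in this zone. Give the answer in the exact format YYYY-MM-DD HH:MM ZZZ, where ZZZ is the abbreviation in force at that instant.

2025-08-13 15:32 EJX

Query: 2025-08-13 18:47 UTC
Rule 3/3 (EJX, -03:15): 2025-08-13 14:01 UTC ≤ query < +∞
18·60 + 47 - 195 = 932 min
932 = 0·1440 + 932; 932 = 15·60 + 32 → 15:32, same day
→ 2025-08-13 15:32 EJX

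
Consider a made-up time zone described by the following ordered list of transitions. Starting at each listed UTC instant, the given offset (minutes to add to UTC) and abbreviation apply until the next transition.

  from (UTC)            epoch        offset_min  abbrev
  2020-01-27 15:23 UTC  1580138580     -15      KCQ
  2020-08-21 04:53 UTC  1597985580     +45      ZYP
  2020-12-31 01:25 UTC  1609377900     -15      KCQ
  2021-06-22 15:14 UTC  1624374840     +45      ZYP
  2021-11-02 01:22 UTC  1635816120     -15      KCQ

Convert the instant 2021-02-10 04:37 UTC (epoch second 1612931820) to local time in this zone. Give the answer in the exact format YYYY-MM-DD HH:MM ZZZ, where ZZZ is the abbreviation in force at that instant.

Query: 2021-02-10 04:37 UTC
Rule 3/5 (KCQ, -00:15): 2020-12-31 01:25 UTC ≤ query < 2021-06-22 15:14 UTC
4·60 + 37 - 15 = 262 min
262 = 0·1440 + 262; 262 = 4·60 + 22 → 04:22, same day
→ 2021-02-10 04:22 KCQ

2021-02-10 04:22 KCQ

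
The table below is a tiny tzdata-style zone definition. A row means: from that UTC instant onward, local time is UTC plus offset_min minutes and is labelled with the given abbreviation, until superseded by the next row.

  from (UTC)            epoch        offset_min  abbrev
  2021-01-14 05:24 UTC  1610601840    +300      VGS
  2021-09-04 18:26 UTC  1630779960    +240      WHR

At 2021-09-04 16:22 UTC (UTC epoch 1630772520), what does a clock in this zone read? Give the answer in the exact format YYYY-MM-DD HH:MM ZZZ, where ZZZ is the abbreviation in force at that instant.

Query: 2021-09-04 16:22 UTC
Rule 1/2 (VGS, +05:00): 2021-01-14 05:24 UTC ≤ query < 2021-09-04 18:26 UTC
16·60 + 22 + 300 = 1282 min
1282 = 0·1440 + 1282; 1282 = 21·60 + 22 → 21:22, same day
→ 2021-09-04 21:22 VGS

2021-09-04 21:22 VGS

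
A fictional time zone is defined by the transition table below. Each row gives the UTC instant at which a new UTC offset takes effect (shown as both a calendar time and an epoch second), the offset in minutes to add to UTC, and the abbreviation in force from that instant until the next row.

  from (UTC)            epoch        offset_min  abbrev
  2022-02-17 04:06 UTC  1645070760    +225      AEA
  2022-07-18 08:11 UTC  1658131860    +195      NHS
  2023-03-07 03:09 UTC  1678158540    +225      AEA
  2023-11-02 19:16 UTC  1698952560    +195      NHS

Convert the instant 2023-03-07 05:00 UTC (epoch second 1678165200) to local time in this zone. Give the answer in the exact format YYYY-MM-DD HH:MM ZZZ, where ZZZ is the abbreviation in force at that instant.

Query: 2023-03-07 05:00 UTC
Rule 3/4 (AEA, +03:45): 2023-03-07 03:09 UTC ≤ query < 2023-11-02 19:16 UTC
5·60 + 0 + 225 = 525 min
525 = 0·1440 + 525; 525 = 8·60 + 45 → 08:45, same day
→ 2023-03-07 08:45 AEA

2023-03-07 08:45 AEA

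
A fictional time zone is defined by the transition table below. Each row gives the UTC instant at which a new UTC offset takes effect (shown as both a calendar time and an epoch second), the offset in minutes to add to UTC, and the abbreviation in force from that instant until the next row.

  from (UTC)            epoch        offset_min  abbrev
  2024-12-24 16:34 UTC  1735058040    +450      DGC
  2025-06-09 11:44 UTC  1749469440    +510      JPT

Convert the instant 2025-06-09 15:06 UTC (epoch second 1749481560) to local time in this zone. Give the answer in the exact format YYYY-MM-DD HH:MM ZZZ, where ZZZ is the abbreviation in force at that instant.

Query: 2025-06-09 15:06 UTC
Rule 2/2 (JPT, +08:30): 2025-06-09 11:44 UTC ≤ query < +∞
15·60 + 6 + 510 = 1416 min
1416 = 0·1440 + 1416; 1416 = 23·60 + 36 → 23:36, same day
→ 2025-06-09 23:36 JPT

2025-06-09 23:36 JPT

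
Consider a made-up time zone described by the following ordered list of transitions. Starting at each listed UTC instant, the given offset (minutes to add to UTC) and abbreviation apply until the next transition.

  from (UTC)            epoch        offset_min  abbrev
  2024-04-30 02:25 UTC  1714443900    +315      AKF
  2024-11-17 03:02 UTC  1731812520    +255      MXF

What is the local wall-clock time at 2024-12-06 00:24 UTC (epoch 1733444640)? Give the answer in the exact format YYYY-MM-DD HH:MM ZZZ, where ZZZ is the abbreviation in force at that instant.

2024-12-06 04:39 MXF

Query: 2024-12-06 00:24 UTC
Rule 2/2 (MXF, +04:15): 2024-11-17 03:02 UTC ≤ query < +∞
0·60 + 24 + 255 = 279 min
279 = 0·1440 + 279; 279 = 4·60 + 39 → 04:39, same day
→ 2024-12-06 04:39 MXF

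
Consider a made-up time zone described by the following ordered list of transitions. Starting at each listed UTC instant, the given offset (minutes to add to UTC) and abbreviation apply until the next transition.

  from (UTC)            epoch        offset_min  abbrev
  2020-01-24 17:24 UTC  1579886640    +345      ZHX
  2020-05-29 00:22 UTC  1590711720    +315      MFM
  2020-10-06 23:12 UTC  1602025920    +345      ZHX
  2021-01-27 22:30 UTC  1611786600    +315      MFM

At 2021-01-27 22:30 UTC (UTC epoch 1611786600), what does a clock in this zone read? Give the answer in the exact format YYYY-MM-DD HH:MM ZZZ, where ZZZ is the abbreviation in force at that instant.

Query: 2021-01-27 22:30 UTC
Rule 4/4 (MFM, +05:15): 2021-01-27 22:30 UTC ≤ query < +∞
22·60 + 30 + 315 = 1665 min
1665 = 1·1440 + 225; 225 = 3·60 + 45 → 03:45, 2021-01-27 + 1 day = 2021-01-28
→ 2021-01-28 03:45 MFM

2021-01-28 03:45 MFM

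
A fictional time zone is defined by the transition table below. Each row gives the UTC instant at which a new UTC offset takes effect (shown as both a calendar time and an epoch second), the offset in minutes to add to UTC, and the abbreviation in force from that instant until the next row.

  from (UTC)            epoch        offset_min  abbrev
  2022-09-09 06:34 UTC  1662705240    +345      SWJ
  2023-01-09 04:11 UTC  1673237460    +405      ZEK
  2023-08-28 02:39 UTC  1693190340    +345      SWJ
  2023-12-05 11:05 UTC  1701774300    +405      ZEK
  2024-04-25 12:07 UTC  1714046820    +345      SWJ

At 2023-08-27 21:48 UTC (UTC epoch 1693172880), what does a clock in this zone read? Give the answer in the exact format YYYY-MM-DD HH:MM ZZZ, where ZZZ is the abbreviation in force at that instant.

Query: 2023-08-27 21:48 UTC
Rule 2/5 (ZEK, +06:45): 2023-01-09 04:11 UTC ≤ query < 2023-08-28 02:39 UTC
21·60 + 48 + 405 = 1713 min
1713 = 1·1440 + 273; 273 = 4·60 + 33 → 04:33, 2023-08-27 + 1 day = 2023-08-28
→ 2023-08-28 04:33 ZEK

2023-08-28 04:33 ZEK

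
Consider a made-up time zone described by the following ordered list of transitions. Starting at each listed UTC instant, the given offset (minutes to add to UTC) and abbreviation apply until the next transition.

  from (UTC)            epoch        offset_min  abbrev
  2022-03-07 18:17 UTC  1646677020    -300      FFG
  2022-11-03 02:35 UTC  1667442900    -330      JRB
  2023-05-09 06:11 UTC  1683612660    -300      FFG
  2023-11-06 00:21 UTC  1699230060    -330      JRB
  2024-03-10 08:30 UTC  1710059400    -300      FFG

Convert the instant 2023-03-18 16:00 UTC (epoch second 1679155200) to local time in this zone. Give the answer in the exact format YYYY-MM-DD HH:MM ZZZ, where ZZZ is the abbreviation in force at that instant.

Query: 2023-03-18 16:00 UTC
Rule 2/5 (JRB, -05:30): 2022-11-03 02:35 UTC ≤ query < 2023-05-09 06:11 UTC
16·60 + 0 - 330 = 630 min
630 = 0·1440 + 630; 630 = 10·60 + 30 → 10:30, same day
→ 2023-03-18 10:30 JRB

2023-03-18 10:30 JRB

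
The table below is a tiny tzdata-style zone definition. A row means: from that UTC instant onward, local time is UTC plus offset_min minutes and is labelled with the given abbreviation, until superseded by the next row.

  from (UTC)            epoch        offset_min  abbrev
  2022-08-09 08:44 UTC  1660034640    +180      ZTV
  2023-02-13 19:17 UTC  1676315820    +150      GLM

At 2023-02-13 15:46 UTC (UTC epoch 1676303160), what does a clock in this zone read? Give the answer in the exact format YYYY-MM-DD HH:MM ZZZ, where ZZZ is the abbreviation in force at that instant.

Query: 2023-02-13 15:46 UTC
Rule 1/2 (ZTV, +03:00): 2022-08-09 08:44 UTC ≤ query < 2023-02-13 19:17 UTC
15·60 + 46 + 180 = 1126 min
1126 = 0·1440 + 1126; 1126 = 18·60 + 46 → 18:46, same day
→ 2023-02-13 18:46 ZTV

2023-02-13 18:46 ZTV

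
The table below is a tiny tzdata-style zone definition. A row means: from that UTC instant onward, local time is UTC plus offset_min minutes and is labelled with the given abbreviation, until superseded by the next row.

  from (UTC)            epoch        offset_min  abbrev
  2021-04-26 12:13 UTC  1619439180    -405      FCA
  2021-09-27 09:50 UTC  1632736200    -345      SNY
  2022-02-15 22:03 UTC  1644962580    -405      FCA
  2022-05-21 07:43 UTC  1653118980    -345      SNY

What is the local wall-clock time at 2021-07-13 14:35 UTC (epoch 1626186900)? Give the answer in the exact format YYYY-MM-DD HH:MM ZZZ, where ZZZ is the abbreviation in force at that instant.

2021-07-13 07:50 FCA

Query: 2021-07-13 14:35 UTC
Rule 1/4 (FCA, -06:45): 2021-04-26 12:13 UTC ≤ query < 2021-09-27 09:50 UTC
14·60 + 35 - 405 = 470 min
470 = 0·1440 + 470; 470 = 7·60 + 50 → 07:50, same day
→ 2021-07-13 07:50 FCA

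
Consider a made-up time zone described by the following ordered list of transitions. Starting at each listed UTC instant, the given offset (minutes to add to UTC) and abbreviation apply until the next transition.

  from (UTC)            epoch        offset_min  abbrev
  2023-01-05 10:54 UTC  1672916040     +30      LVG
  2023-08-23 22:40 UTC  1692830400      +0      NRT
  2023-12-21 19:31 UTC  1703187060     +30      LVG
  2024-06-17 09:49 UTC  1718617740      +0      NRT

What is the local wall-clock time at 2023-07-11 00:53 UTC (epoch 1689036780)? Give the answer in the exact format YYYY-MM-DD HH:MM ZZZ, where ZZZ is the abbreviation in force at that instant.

Query: 2023-07-11 00:53 UTC
Rule 1/4 (LVG, +00:30): 2023-01-05 10:54 UTC ≤ query < 2023-08-23 22:40 UTC
0·60 + 53 + 30 = 83 min
83 = 0·1440 + 83; 83 = 1·60 + 23 → 01:23, same day
→ 2023-07-11 01:23 LVG

2023-07-11 01:23 LVG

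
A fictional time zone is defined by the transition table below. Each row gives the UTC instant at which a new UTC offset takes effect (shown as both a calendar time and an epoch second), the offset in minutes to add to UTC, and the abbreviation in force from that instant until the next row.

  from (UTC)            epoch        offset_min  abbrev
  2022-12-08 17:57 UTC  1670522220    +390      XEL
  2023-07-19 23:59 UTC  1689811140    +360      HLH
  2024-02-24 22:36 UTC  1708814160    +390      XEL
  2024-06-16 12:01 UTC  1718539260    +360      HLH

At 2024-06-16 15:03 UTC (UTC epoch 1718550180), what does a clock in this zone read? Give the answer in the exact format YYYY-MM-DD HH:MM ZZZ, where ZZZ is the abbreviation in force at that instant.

2024-06-16 21:03 HLH

Query: 2024-06-16 15:03 UTC
Rule 4/4 (HLH, +06:00): 2024-06-16 12:01 UTC ≤ query < +∞
15·60 + 3 + 360 = 1263 min
1263 = 0·1440 + 1263; 1263 = 21·60 + 3 → 21:03, same day
→ 2024-06-16 21:03 HLH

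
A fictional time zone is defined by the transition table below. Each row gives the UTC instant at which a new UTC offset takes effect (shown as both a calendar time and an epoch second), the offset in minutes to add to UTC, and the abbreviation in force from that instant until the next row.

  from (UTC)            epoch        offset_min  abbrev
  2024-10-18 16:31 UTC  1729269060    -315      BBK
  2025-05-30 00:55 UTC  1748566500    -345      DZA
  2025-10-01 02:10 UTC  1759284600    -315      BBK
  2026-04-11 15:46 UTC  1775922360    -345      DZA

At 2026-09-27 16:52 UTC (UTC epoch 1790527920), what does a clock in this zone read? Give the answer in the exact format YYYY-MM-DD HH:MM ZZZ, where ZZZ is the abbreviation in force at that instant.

2026-09-27 11:07 DZA

Query: 2026-09-27 16:52 UTC
Rule 4/4 (DZA, -05:45): 2026-04-11 15:46 UTC ≤ query < +∞
16·60 + 52 - 345 = 667 min
667 = 0·1440 + 667; 667 = 11·60 + 7 → 11:07, same day
→ 2026-09-27 11:07 DZA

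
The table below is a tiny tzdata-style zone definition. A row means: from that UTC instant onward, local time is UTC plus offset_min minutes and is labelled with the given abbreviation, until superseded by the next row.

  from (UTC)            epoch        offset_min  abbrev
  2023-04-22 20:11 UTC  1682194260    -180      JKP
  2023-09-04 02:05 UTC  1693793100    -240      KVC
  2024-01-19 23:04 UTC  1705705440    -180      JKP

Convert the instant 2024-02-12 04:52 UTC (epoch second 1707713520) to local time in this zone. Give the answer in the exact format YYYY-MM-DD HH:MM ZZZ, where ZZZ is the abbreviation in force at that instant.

Query: 2024-02-12 04:52 UTC
Rule 3/3 (JKP, -03:00): 2024-01-19 23:04 UTC ≤ query < +∞
4·60 + 52 - 180 = 112 min
112 = 0·1440 + 112; 112 = 1·60 + 52 → 01:52, same day
→ 2024-02-12 01:52 JKP

2024-02-12 01:52 JKP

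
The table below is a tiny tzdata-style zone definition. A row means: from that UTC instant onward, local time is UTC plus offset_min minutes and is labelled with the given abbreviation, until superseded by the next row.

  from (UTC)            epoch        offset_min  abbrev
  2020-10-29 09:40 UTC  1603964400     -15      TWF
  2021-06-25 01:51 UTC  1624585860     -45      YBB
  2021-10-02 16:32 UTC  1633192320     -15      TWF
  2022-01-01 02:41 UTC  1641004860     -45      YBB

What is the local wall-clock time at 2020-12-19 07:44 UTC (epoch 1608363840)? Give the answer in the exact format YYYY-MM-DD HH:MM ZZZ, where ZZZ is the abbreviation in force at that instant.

2020-12-19 07:29 TWF

Query: 2020-12-19 07:44 UTC
Rule 1/4 (TWF, -00:15): 2020-10-29 09:40 UTC ≤ query < 2021-06-25 01:51 UTC
7·60 + 44 - 15 = 449 min
449 = 0·1440 + 449; 449 = 7·60 + 29 → 07:29, same day
→ 2020-12-19 07:29 TWF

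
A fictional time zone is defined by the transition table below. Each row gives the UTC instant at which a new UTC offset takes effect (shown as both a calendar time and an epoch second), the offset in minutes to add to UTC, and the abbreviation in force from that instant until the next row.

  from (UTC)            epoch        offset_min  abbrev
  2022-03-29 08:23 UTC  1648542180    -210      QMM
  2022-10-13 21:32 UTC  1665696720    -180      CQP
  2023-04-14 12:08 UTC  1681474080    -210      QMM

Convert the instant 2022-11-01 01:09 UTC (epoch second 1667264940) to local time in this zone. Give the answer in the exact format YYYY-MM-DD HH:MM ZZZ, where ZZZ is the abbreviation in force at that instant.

2022-10-31 22:09 CQP

Query: 2022-11-01 01:09 UTC
Rule 2/3 (CQP, -03:00): 2022-10-13 21:32 UTC ≤ query < 2023-04-14 12:08 UTC
1·60 + 9 - 180 = -111 min
-111 = -1·1440 + 1329; 1329 = 22·60 + 9 → 22:09, 2022-11-01 - 1 day = 2022-10-31
→ 2022-10-31 22:09 CQP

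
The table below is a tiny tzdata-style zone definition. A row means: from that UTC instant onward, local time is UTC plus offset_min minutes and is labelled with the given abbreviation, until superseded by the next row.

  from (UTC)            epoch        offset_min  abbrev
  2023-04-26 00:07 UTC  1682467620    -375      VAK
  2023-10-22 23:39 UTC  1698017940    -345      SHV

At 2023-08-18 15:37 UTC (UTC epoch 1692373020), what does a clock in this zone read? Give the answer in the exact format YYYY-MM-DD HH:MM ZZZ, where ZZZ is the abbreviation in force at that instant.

2023-08-18 09:22 VAK

Query: 2023-08-18 15:37 UTC
Rule 1/2 (VAK, -06:15): 2023-04-26 00:07 UTC ≤ query < 2023-10-22 23:39 UTC
15·60 + 37 - 375 = 562 min
562 = 0·1440 + 562; 562 = 9·60 + 22 → 09:22, same day
→ 2023-08-18 09:22 VAK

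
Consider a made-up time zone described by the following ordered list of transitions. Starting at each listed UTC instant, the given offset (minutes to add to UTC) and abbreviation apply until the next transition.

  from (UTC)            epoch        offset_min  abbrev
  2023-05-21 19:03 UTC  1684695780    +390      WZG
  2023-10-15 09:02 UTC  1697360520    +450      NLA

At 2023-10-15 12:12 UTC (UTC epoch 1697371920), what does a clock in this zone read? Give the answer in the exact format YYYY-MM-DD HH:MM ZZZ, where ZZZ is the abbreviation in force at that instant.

Query: 2023-10-15 12:12 UTC
Rule 2/2 (NLA, +07:30): 2023-10-15 09:02 UTC ≤ query < +∞
12·60 + 12 + 450 = 1182 min
1182 = 0·1440 + 1182; 1182 = 19·60 + 42 → 19:42, same day
→ 2023-10-15 19:42 NLA

2023-10-15 19:42 NLA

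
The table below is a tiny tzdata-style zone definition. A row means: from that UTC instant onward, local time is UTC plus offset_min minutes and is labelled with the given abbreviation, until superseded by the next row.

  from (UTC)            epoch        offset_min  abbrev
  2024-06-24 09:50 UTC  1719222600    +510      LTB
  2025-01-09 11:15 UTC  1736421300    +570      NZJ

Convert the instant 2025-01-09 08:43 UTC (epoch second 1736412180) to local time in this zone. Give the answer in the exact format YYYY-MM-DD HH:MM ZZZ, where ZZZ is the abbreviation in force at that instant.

2025-01-09 17:13 LTB

Query: 2025-01-09 08:43 UTC
Rule 1/2 (LTB, +08:30): 2024-06-24 09:50 UTC ≤ query < 2025-01-09 11:15 UTC
8·60 + 43 + 510 = 1033 min
1033 = 0·1440 + 1033; 1033 = 17·60 + 13 → 17:13, same day
→ 2025-01-09 17:13 LTB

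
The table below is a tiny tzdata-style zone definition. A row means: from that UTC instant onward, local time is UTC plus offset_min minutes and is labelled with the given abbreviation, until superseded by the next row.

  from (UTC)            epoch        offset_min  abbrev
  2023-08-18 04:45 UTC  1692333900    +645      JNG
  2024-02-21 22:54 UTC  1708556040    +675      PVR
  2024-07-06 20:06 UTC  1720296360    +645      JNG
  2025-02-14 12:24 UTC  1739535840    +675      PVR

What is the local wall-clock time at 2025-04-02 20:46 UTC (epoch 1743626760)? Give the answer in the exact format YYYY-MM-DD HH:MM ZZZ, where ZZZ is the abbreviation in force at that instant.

2025-04-03 08:01 PVR

Query: 2025-04-02 20:46 UTC
Rule 4/4 (PVR, +11:15): 2025-02-14 12:24 UTC ≤ query < +∞
20·60 + 46 + 675 = 1921 min
1921 = 1·1440 + 481; 481 = 8·60 + 1 → 08:01, 2025-04-02 + 1 day = 2025-04-03
→ 2025-04-03 08:01 PVR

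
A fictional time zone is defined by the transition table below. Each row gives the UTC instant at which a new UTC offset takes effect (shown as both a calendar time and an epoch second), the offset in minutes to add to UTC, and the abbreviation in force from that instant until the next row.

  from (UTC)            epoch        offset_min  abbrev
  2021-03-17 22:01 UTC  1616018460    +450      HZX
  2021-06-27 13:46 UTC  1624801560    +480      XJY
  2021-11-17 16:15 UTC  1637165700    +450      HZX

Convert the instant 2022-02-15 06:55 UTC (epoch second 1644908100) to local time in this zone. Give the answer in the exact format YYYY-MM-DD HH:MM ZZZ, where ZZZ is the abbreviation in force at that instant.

2022-02-15 14:25 HZX

Query: 2022-02-15 06:55 UTC
Rule 3/3 (HZX, +07:30): 2021-11-17 16:15 UTC ≤ query < +∞
6·60 + 55 + 450 = 865 min
865 = 0·1440 + 865; 865 = 14·60 + 25 → 14:25, same day
→ 2022-02-15 14:25 HZX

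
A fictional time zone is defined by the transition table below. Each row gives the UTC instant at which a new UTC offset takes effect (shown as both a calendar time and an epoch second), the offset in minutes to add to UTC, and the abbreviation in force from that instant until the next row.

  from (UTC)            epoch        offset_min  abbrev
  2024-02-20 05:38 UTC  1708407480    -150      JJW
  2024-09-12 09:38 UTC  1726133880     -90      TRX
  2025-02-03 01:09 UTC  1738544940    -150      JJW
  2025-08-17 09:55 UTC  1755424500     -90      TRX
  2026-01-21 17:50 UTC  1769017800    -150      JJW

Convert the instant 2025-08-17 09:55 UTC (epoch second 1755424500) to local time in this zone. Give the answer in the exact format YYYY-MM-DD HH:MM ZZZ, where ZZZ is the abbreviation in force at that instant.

Query: 2025-08-17 09:55 UTC
Rule 4/5 (TRX, -01:30): 2025-08-17 09:55 UTC ≤ query < 2026-01-21 17:50 UTC
9·60 + 55 - 90 = 505 min
505 = 0·1440 + 505; 505 = 8·60 + 25 → 08:25, same day
→ 2025-08-17 08:25 TRX

2025-08-17 08:25 TRX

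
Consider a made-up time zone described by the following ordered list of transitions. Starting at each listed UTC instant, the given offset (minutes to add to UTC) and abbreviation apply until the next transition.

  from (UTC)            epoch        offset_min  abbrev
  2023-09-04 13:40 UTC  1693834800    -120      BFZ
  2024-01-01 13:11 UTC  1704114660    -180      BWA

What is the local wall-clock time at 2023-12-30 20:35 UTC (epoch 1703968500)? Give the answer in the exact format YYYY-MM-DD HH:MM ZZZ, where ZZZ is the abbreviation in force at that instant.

2023-12-30 18:35 BFZ

Query: 2023-12-30 20:35 UTC
Rule 1/2 (BFZ, -02:00): 2023-09-04 13:40 UTC ≤ query < 2024-01-01 13:11 UTC
20·60 + 35 - 120 = 1115 min
1115 = 0·1440 + 1115; 1115 = 18·60 + 35 → 18:35, same day
→ 2023-12-30 18:35 BFZ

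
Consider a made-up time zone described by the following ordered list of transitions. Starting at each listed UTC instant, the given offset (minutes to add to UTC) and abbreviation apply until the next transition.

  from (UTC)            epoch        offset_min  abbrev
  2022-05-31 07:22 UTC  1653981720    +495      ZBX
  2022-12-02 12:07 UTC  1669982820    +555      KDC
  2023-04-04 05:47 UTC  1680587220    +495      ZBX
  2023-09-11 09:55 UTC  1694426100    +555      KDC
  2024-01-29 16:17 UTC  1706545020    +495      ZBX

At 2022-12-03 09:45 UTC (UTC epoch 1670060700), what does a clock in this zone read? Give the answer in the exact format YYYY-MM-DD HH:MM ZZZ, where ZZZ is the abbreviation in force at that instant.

2022-12-03 19:00 KDC

Query: 2022-12-03 09:45 UTC
Rule 2/5 (KDC, +09:15): 2022-12-02 12:07 UTC ≤ query < 2023-04-04 05:47 UTC
9·60 + 45 + 555 = 1140 min
1140 = 0·1440 + 1140; 1140 = 19·60 + 0 → 19:00, same day
→ 2022-12-03 19:00 KDC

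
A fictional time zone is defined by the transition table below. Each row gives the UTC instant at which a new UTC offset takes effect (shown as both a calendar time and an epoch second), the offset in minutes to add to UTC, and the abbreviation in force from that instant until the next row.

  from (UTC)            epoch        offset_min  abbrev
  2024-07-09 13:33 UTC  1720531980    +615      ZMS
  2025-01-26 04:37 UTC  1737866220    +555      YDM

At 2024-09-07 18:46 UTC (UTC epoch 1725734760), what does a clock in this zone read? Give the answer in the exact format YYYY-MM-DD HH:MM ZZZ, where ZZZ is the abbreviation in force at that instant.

Query: 2024-09-07 18:46 UTC
Rule 1/2 (ZMS, +10:15): 2024-07-09 13:33 UTC ≤ query < 2025-01-26 04:37 UTC
18·60 + 46 + 615 = 1741 min
1741 = 1·1440 + 301; 301 = 5·60 + 1 → 05:01, 2024-09-07 + 1 day = 2024-09-08
→ 2024-09-08 05:01 ZMS

2024-09-08 05:01 ZMS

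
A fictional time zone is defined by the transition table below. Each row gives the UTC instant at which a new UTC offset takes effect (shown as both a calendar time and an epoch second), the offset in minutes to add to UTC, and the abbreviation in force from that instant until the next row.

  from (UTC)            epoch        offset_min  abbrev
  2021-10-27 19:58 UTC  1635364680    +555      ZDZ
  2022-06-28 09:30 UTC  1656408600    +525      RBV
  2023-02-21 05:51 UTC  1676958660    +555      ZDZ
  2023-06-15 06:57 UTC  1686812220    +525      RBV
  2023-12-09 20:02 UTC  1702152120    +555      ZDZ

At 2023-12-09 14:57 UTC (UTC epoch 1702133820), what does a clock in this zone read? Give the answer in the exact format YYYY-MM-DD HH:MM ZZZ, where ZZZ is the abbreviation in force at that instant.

Query: 2023-12-09 14:57 UTC
Rule 4/5 (RBV, +08:45): 2023-06-15 06:57 UTC ≤ query < 2023-12-09 20:02 UTC
14·60 + 57 + 525 = 1422 min
1422 = 0·1440 + 1422; 1422 = 23·60 + 42 → 23:42, same day
→ 2023-12-09 23:42 RBV

2023-12-09 23:42 RBV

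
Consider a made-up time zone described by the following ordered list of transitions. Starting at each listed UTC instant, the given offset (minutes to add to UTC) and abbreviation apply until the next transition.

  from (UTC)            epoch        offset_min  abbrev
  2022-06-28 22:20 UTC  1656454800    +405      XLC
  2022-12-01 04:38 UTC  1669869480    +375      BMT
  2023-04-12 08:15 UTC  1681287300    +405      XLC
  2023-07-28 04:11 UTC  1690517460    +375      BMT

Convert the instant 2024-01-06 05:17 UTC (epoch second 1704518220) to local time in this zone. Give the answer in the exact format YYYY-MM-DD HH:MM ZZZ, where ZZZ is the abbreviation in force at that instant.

2024-01-06 11:32 BMT

Query: 2024-01-06 05:17 UTC
Rule 4/4 (BMT, +06:15): 2023-07-28 04:11 UTC ≤ query < +∞
5·60 + 17 + 375 = 692 min
692 = 0·1440 + 692; 692 = 11·60 + 32 → 11:32, same day
→ 2024-01-06 11:32 BMT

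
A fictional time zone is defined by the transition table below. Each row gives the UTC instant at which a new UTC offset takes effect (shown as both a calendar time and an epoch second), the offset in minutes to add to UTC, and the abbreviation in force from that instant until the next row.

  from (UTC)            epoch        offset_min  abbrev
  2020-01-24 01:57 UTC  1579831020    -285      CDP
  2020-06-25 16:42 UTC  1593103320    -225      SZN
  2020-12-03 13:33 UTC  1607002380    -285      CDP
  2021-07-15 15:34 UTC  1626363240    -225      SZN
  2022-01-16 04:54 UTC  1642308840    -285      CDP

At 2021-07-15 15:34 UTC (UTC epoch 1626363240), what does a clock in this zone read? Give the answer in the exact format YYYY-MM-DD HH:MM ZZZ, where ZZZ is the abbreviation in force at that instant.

2021-07-15 11:49 SZN

Query: 2021-07-15 15:34 UTC
Rule 4/5 (SZN, -03:45): 2021-07-15 15:34 UTC ≤ query < 2022-01-16 04:54 UTC
15·60 + 34 - 225 = 709 min
709 = 0·1440 + 709; 709 = 11·60 + 49 → 11:49, same day
→ 2021-07-15 11:49 SZN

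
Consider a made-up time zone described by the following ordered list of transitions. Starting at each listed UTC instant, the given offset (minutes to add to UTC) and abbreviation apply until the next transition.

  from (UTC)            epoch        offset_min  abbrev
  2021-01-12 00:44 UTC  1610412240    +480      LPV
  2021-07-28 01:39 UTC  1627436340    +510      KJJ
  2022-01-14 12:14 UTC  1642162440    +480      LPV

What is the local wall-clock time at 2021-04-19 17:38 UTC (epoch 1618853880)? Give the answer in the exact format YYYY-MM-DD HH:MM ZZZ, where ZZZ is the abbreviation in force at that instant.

2021-04-20 01:38 LPV

Query: 2021-04-19 17:38 UTC
Rule 1/3 (LPV, +08:00): 2021-01-12 00:44 UTC ≤ query < 2021-07-28 01:39 UTC
17·60 + 38 + 480 = 1538 min
1538 = 1·1440 + 98; 98 = 1·60 + 38 → 01:38, 2021-04-19 + 1 day = 2021-04-20
→ 2021-04-20 01:38 LPV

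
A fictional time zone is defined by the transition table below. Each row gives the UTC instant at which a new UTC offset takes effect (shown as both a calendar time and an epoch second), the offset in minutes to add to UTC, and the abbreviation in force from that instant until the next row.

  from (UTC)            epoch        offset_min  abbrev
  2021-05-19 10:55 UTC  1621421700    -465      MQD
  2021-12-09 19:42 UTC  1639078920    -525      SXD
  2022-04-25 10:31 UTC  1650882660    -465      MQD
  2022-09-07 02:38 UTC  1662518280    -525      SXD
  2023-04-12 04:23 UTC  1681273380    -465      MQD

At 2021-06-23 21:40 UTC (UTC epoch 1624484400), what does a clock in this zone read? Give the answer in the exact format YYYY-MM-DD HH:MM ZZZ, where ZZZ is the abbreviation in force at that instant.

Query: 2021-06-23 21:40 UTC
Rule 1/5 (MQD, -07:45): 2021-05-19 10:55 UTC ≤ query < 2021-12-09 19:42 UTC
21·60 + 40 - 465 = 835 min
835 = 0·1440 + 835; 835 = 13·60 + 55 → 13:55, same day
→ 2021-06-23 13:55 MQD

2021-06-23 13:55 MQD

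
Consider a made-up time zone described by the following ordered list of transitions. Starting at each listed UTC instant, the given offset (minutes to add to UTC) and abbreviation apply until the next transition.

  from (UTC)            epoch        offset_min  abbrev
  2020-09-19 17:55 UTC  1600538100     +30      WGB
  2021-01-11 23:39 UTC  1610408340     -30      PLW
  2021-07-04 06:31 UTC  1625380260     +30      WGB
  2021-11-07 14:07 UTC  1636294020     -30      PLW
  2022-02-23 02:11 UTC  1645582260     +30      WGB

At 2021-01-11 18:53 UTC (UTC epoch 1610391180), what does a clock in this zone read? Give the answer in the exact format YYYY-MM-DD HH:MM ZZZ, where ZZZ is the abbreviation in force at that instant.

2021-01-11 19:23 WGB

Query: 2021-01-11 18:53 UTC
Rule 1/5 (WGB, +00:30): 2020-09-19 17:55 UTC ≤ query < 2021-01-11 23:39 UTC
18·60 + 53 + 30 = 1163 min
1163 = 0·1440 + 1163; 1163 = 19·60 + 23 → 19:23, same day
→ 2021-01-11 19:23 WGB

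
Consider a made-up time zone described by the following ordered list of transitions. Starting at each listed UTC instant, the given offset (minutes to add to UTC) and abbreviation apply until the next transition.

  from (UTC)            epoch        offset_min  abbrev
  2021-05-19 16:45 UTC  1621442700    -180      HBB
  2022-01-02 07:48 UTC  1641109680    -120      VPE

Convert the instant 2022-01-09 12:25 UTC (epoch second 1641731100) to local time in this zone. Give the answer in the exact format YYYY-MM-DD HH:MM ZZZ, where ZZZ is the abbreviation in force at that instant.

2022-01-09 10:25 VPE

Query: 2022-01-09 12:25 UTC
Rule 2/2 (VPE, -02:00): 2022-01-02 07:48 UTC ≤ query < +∞
12·60 + 25 - 120 = 625 min
625 = 0·1440 + 625; 625 = 10·60 + 25 → 10:25, same day
→ 2022-01-09 10:25 VPE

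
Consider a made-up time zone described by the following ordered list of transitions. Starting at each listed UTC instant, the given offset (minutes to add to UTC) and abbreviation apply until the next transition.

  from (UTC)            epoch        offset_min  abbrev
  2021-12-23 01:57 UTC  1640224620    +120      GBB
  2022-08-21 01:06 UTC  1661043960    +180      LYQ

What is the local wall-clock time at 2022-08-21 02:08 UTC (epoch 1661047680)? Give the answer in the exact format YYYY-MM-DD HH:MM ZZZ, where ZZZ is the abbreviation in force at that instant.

2022-08-21 05:08 LYQ

Query: 2022-08-21 02:08 UTC
Rule 2/2 (LYQ, +03:00): 2022-08-21 01:06 UTC ≤ query < +∞
2·60 + 8 + 180 = 308 min
308 = 0·1440 + 308; 308 = 5·60 + 8 → 05:08, same day
→ 2022-08-21 05:08 LYQ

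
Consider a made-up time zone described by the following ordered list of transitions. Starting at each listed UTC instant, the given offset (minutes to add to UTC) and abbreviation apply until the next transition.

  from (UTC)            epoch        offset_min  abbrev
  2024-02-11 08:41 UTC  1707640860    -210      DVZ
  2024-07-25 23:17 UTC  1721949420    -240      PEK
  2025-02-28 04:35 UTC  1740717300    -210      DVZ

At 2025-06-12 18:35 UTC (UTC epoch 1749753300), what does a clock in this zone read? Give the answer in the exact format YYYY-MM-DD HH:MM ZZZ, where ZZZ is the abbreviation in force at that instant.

Query: 2025-06-12 18:35 UTC
Rule 3/3 (DVZ, -03:30): 2025-02-28 04:35 UTC ≤ query < +∞
18·60 + 35 - 210 = 905 min
905 = 0·1440 + 905; 905 = 15·60 + 5 → 15:05, same day
→ 2025-06-12 15:05 DVZ

2025-06-12 15:05 DVZ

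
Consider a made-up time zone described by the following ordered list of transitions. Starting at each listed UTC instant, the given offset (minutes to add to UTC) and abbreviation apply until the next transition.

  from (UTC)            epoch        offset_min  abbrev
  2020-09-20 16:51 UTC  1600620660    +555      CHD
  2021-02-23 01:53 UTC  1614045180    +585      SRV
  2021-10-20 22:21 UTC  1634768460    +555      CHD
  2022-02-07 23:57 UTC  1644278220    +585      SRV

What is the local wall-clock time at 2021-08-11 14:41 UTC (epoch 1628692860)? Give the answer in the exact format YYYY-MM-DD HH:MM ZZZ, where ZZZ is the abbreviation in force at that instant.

2021-08-12 00:26 SRV

Query: 2021-08-11 14:41 UTC
Rule 2/4 (SRV, +09:45): 2021-02-23 01:53 UTC ≤ query < 2021-10-20 22:21 UTC
14·60 + 41 + 585 = 1466 min
1466 = 1·1440 + 26; 26 = 0·60 + 26 → 00:26, 2021-08-11 + 1 day = 2021-08-12
→ 2021-08-12 00:26 SRV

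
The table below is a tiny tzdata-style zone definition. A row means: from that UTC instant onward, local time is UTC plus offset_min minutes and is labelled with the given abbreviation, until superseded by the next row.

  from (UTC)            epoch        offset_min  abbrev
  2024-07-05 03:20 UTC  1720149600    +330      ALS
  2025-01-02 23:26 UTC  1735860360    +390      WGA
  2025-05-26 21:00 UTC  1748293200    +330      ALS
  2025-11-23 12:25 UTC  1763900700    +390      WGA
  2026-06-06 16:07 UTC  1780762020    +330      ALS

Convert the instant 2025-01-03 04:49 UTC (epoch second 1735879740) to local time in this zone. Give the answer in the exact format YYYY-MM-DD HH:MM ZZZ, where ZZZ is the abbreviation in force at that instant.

2025-01-03 11:19 WGA

Query: 2025-01-03 04:49 UTC
Rule 2/5 (WGA, +06:30): 2025-01-02 23:26 UTC ≤ query < 2025-05-26 21:00 UTC
4·60 + 49 + 390 = 679 min
679 = 0·1440 + 679; 679 = 11·60 + 19 → 11:19, same day
→ 2025-01-03 11:19 WGA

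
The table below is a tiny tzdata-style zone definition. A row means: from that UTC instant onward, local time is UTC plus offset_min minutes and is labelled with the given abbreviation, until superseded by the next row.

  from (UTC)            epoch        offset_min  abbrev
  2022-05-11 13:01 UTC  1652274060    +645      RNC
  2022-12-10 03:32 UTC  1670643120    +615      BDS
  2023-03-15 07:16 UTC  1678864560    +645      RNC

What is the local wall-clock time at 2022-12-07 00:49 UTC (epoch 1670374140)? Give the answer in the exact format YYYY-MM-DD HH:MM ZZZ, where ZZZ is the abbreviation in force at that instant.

Query: 2022-12-07 00:49 UTC
Rule 1/3 (RNC, +10:45): 2022-05-11 13:01 UTC ≤ query < 2022-12-10 03:32 UTC
0·60 + 49 + 645 = 694 min
694 = 0·1440 + 694; 694 = 11·60 + 34 → 11:34, same day
→ 2022-12-07 11:34 RNC

2022-12-07 11:34 RNC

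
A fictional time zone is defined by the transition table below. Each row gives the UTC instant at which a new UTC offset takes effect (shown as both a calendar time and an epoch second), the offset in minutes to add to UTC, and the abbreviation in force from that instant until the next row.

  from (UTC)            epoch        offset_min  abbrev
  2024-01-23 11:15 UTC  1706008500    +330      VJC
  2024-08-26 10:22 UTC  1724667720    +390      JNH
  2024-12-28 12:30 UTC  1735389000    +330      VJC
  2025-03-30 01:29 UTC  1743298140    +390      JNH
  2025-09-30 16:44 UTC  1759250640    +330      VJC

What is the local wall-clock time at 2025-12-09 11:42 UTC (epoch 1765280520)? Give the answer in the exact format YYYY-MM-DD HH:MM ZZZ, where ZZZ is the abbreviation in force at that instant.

2025-12-09 17:12 VJC

Query: 2025-12-09 11:42 UTC
Rule 5/5 (VJC, +05:30): 2025-09-30 16:44 UTC ≤ query < +∞
11·60 + 42 + 330 = 1032 min
1032 = 0·1440 + 1032; 1032 = 17·60 + 12 → 17:12, same day
→ 2025-12-09 17:12 VJC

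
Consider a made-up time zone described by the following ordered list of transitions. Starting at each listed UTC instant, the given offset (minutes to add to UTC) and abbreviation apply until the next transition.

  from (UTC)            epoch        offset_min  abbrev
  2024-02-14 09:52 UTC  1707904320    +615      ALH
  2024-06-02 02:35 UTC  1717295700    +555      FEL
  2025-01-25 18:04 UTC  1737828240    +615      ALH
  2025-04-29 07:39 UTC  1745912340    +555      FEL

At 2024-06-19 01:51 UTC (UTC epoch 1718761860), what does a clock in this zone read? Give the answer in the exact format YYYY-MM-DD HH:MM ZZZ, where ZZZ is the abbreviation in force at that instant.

Query: 2024-06-19 01:51 UTC
Rule 2/4 (FEL, +09:15): 2024-06-02 02:35 UTC ≤ query < 2025-01-25 18:04 UTC
1·60 + 51 + 555 = 666 min
666 = 0·1440 + 666; 666 = 11·60 + 6 → 11:06, same day
→ 2024-06-19 11:06 FEL

2024-06-19 11:06 FEL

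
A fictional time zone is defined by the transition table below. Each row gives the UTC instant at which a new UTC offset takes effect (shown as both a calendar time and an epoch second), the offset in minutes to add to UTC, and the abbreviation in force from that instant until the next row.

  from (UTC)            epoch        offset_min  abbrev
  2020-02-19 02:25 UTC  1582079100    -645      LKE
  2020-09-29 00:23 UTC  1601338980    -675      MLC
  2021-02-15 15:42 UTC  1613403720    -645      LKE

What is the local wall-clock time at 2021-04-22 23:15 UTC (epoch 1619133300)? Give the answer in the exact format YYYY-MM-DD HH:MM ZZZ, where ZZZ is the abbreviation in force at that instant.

2021-04-22 12:30 LKE

Query: 2021-04-22 23:15 UTC
Rule 3/3 (LKE, -10:45): 2021-02-15 15:42 UTC ≤ query < +∞
23·60 + 15 - 645 = 750 min
750 = 0·1440 + 750; 750 = 12·60 + 30 → 12:30, same day
→ 2021-04-22 12:30 LKE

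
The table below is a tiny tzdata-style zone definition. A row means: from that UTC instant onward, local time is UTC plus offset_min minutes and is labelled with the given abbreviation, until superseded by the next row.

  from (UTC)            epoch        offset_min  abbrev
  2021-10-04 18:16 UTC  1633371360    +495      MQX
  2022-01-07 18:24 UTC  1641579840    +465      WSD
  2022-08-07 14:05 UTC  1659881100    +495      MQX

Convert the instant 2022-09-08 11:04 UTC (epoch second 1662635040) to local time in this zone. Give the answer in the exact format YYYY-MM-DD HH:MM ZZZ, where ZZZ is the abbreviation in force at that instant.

2022-09-08 19:19 MQX

Query: 2022-09-08 11:04 UTC
Rule 3/3 (MQX, +08:15): 2022-08-07 14:05 UTC ≤ query < +∞
11·60 + 4 + 495 = 1159 min
1159 = 0·1440 + 1159; 1159 = 19·60 + 19 → 19:19, same day
→ 2022-09-08 19:19 MQX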